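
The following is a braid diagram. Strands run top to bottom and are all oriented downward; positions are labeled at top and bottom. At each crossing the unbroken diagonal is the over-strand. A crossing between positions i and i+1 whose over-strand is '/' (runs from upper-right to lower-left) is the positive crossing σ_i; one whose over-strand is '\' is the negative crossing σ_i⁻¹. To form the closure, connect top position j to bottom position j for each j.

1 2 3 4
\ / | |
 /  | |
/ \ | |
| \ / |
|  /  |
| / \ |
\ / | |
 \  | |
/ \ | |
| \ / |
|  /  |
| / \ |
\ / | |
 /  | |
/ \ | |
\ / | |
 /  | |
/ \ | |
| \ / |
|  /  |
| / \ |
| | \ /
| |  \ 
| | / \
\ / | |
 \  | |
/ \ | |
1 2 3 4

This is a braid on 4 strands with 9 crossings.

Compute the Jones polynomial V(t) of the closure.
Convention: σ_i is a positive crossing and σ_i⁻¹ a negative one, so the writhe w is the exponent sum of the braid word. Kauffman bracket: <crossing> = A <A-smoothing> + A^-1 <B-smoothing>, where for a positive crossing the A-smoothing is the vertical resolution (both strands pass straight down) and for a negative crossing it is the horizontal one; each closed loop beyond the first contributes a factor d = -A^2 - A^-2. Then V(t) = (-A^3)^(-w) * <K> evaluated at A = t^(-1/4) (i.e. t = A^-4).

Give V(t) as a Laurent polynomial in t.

Reading the diagram top to bottom ('/'-over between positions i,i+1 = s_i, '\'-over = s_i^-1): braid word = s1 s2 s1^-1 s2 s1 s1 s2 s3^-1 s1^-1.
The presented braid s1 s2 s1^-1 s2 s1 s1 s2 s3^-1 s1^-1 on 4 strands reduces by inverse Markov moves (closure unchanged at each step):
  Deconjugate: the word is γ·β·γ⁻¹ with γ = s1 (prefix) and γ⁻¹ = s1^-1 (suffix); strip both.
  Destabilize: the word has the form β·s3^-1 where s3^-1 occurs only as the final letter (β ∈ B_3); drop it and the last strand → 3 strands.
Reduced to β = s2 s1^-1 s2 s1 s1 s2 on 3 strands, 6 crossings.
Compute on β:
Braid: s2 s1^-1 s2 s1 s1 s2 on 3 strands, 6 crossings.
Writhe w = (#positive) - (#negative) = 5 - 1 = 4.
Computing the Kauffman bracket via state sum. There are 2^6 = 64 states.
For each crossing: s=0 is the vertical smoothing, s=1 horizontal. Crossing k contributes A^(sign_k * (1 - 2*s_k)); loop factor d = -A^2 - A^-2.
Tabulate the states by total A-exponent and number of loops L (A-exp: L × count):
  A^6: L=2 ×1
  A^4: L=1 ×3, L=3 ×3
  A^2: L=2 ×14, L=4 ×1
  A^0: L=1 ×10, L=3 ×10
  A^-2: L=2 ×13, L=4 ×2
  A^-4: L=3 ×6
  A^-6: L=4 ×1
Each group contributes A^e * Σ count * d^(L-1):
Powers of d = -A^2 - A^-2: d^2 = A^4 + 2 + A^-4; d^3 = -A^6 - 3*A^2 - 3*A^-2 - A^-6.
  A^6 * (d) = -A^8 - A^4
  A^4 * (3 + 3*d^2) = 3*A^8 + 9*A^4 + 3
  A^2 * (14*d + d^3) = -A^8 - 17*A^4 - 17 - A^-4
  A^0 * (10 + 10*d^2) = 10*A^4 + 30 + 10*A^-4
  A^-2 * (13*d + 2*d^3) = -2*A^4 - 19 - 19*A^-4 - 2*A^-8
  A^-4 * (6*d^2) = 6 + 12*A^-4 + 6*A^-8
  A^-6 * (d^3) = -1 - 3*A^-4 - 3*A^-8 - A^-12
Summing the groups: <K> = A^8 - A^4 + 2 - A^-4 + A^-8 - A^-12
Normalise by the writhe: (-A^3)^(-w) = (-A^3)^(-4) = A^-12, so f(A) = A^-12 * <K> = A^-4 - A^-8 + 2*A^-12 - A^-16 + A^-20 - A^-24.
Substitute A = t^(-1/4), i.e. A^e → t^(-e/4): V(t) = -t^6 + t^5 - t^4 + 2*t^3 - t^2 + t

Answer: -t^6 + t^5 - t^4 + 2*t^3 - t^2 + t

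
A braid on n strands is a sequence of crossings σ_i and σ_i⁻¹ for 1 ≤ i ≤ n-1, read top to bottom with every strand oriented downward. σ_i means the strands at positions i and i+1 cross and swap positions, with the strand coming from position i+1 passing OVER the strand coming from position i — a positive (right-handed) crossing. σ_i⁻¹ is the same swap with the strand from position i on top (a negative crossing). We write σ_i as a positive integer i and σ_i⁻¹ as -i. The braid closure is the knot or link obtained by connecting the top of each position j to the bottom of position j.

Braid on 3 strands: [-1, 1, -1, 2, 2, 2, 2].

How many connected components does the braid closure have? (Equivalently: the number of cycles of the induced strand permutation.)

2

Derivation:
Track the strand permutation on 3 strands, starting from identity.
  step 1: s1^-1 swaps positions 1,2 -> [2 1 3]
  step 2: s1 swaps positions 1,2 -> [1 2 3]
  step 3: s1^-1 swaps positions 1,2 -> [2 1 3]
  step 4: s2 swaps positions 2,3 -> [2 3 1]
  step 5: s2 swaps positions 2,3 -> [2 1 3]
  step 6: s2 swaps positions 2,3 -> [2 3 1]
  step 7: s2 swaps positions 2,3 -> [2 1 3]
Final permutation (position -> original strand): [2 1 3]
Closure components = cycle count of this permutation = 2.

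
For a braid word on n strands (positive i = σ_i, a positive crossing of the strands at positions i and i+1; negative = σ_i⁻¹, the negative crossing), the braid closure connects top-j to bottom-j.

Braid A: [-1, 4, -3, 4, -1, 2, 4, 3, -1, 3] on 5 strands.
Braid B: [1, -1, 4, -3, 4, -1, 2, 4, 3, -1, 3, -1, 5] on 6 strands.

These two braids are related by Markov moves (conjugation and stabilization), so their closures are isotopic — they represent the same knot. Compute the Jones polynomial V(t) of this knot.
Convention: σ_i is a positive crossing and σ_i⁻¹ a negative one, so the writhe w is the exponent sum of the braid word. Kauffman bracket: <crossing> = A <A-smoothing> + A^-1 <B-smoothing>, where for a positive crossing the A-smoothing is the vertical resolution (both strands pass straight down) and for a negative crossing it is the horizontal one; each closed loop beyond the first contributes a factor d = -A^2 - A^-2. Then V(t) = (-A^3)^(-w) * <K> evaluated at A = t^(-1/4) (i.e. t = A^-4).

-t^5 + t^4 - 2*t^3 + 4*t^2 - 3*t + 4 - 3*t^-1 + 2*t^-2 - t^-3

Derivation:
Markov-equivalent braids have isotopic closures, hence identical knot invariants. Strip the Markov moves from each word to reach a common short braid β, then compute V(t) once on β.
Braid A: s1^-1 s4 s3^-1 s4 s1^-1 s2 s4 s3 s1^-1 s3 on 5 strands has no conjugating prefix/suffix or stabilization to strip; take β = s1^-1 s4 s3^-1 s4 s1^-1 s2 s4 s3 s1^-1 s3.
Braid B: s1 s1^-1 s4 s3^-1 s4 s1^-1 s2 s4 s3 s1^-1 s3 s1^-1 s5 on 6 strands reduces by inverse Markov moves (closure unchanged at each step):
  Destabilize: the word has the form β·s5 where s5 occurs only as the final letter (β ∈ B_5); drop it and the last strand → 5 strands.
  Deconjugate: the word is γ·β·γ⁻¹ with γ = s1 (prefix) and γ⁻¹ = s1^-1 (suffix); strip both.
Reduced to β = s1^-1 s4 s3^-1 s4 s1^-1 s2 s4 s3 s1^-1 s3 on 5 strands, 10 crossings.
Both give the same β = s1^-1 s4 s3^-1 s4 s1^-1 s2 s4 s3 s1^-1 s3 on 5 strands, so one state sum suffices:
Braid: s1^-1 s4 s3^-1 s4 s1^-1 s2 s4 s3 s1^-1 s3 on 5 strands, 10 crossings.
Writhe w = (#positive) - (#negative) = 6 - 4 = 2.
Computing the Kauffman bracket via state sum. There are 2^10 = 1024 states.
Each crossing splits two ways (0=vertical, 1=horizontal). The state's weight is A^(#A-smoothings - #B-smoothings) * d^(loops - 1).
Tabulate the states by total A-exponent and number of loops L (A-exp: L × count):
  A^10: L=5 ×1
  A^8: L=4 ×7, L=6 ×3
  A^6: L=3 ×18, L=5 ×26, L=7 ×1
  A^4: L=2 ×21, L=4 ×85, L=6 ×14
  A^2: L=1 ×9, L=3 ×137, L=5 ×62, L=7 ×2
  A^0: L=2 ×105, L=4 ×132, L=6 ×15
  A^-2: L=1 ×30, L=3 ×132, L=5 ×47, L=7 ×1
  A^-4: L=2 ×49, L=4 ×65, L=6 ×6
  A^-6: L=3 ×31, L=5 ×14
  A^-8: L=4 ×9, L=6 ×1
  A^-10: L=5 ×1
Each group contributes A^e * Σ count * d^(L-1):
Powers of d = -A^2 - A^-2: d^2 = A^4 + 2 + A^-4; d^3 = -A^6 - 3*A^2 - 3*A^-2 - A^-6; d^4 = A^8 + 4*A^4 + 6 + 4*A^-4 + A^-8; d^5 = -A^10 - 5*A^6 - 10*A^2 - 10*A^-2 - 5*A^-6 - A^-10; d^6 = A^12 + 6*A^8 + 15*A^4 + 20 + 15*A^-4 + 6*A^-8 + A^-12.
  A^10 * (d^4) = A^18 + 4*A^14 + 6*A^10 + 4*A^6 + A^2
  A^8 * (7*d^3 + 3*d^5) = -3*A^18 - 22*A^14 - 51*A^10 - 51*A^6 - 22*A^2 - 3*A^-2
  A^6 * (18*d^2 + 26*d^4 + d^6) = A^18 + 32*A^14 + 137*A^10 + 212*A^6 + 137*A^2 + 32*A^-2 + A^-6
  A^4 * (21*d + 85*d^3 + 14*d^5) = -14*A^14 - 155*A^10 - 416*A^6 - 416*A^2 - 155*A^-2 - 14*A^-6
  A^2 * (9 + 137*d^2 + 62*d^4 + 2*d^6) = 2*A^14 + 74*A^10 + 415*A^6 + 695*A^2 + 415*A^-2 + 74*A^-6 + 2*A^-10
  A^0 * (105*d + 132*d^3 + 15*d^5) = -15*A^10 - 207*A^6 - 651*A^2 - 651*A^-2 - 207*A^-6 - 15*A^-10
  A^-2 * (30 + 132*d^2 + 47*d^4 + d^6) = A^10 + 53*A^6 + 335*A^2 + 596*A^-2 + 335*A^-6 + 53*A^-10 + A^-14
  A^-4 * (49*d + 65*d^3 + 6*d^5) = -6*A^6 - 95*A^2 - 304*A^-2 - 304*A^-6 - 95*A^-10 - 6*A^-14
  A^-6 * (31*d^2 + 14*d^4) = 14*A^2 + 87*A^-2 + 146*A^-6 + 87*A^-10 + 14*A^-14
  A^-8 * (9*d^3 + d^5) = -A^2 - 14*A^-2 - 37*A^-6 - 37*A^-10 - 14*A^-14 - A^-18
  A^-10 * (d^4) = A^-2 + 4*A^-6 + 6*A^-10 + 4*A^-14 + A^-18
Summing the groups: <K> = -A^18 + 2*A^14 - 3*A^10 + 4*A^6 - 3*A^2 + 4*A^-2 - 2*A^-6 + A^-10 - A^-14
Normalise by the writhe: (-A^3)^(-w) = (-A^3)^(-2) = A^-6, so f(A) = A^-6 * <K> = -A^12 + 2*A^8 - 3*A^4 + 4 - 3*A^-4 + 4*A^-8 - 2*A^-12 + A^-16 - A^-20.
Substitute A = t^(-1/4), i.e. A^e → t^(-e/4): V(t) = -t^5 + t^4 - 2*t^3 + 4*t^2 - 3*t + 4 - 3*t^-1 + 2*t^-2 - t^-3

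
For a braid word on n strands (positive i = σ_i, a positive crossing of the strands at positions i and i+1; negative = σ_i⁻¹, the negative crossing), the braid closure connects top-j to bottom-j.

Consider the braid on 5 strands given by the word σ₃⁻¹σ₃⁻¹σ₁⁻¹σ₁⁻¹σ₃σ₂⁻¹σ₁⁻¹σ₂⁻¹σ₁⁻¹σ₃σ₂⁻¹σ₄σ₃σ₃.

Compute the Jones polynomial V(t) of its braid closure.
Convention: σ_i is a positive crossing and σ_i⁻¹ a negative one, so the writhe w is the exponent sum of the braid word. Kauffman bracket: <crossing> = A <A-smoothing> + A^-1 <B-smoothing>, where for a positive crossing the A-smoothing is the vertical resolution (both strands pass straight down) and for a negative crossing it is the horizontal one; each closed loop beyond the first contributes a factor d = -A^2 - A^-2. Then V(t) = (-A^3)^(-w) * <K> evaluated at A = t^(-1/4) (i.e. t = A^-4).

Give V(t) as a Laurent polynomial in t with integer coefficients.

The presented braid s3^-1 s3^-1 s1^-1 s1^-1 s3 s2^-1 s1^-1 s2^-1 s1^-1 s3 s2^-1 s4 s3 s3 on 5 strands reduces by inverse Markov moves (closure unchanged at each step):
  Deconjugate: the word is γ·β·γ⁻¹ with γ = s3^-1 s3^-1 (prefix) and γ⁻¹ = s3 s3 (suffix); strip both.
  Destabilize: the word has the form β·s4 where s4 occurs only as the final letter (β ∈ B_4); drop it and the last strand → 4 strands.
Reduced to β = s1^-1 s1^-1 s3 s2^-1 s1^-1 s2^-1 s1^-1 s3 s2^-1 on 4 strands, 9 crossings.
Compute on β:
Braid: s1^-1 s1^-1 s3 s2^-1 s1^-1 s2^-1 s1^-1 s3 s2^-1 on 4 strands, 9 crossings.
Writhe w = (#positive) - (#negative) = 2 - 7 = -5.
Computing the Kauffman bracket via state sum. There are 2^9 = 512 states.
Each crossing splits two ways (0=vertical, 1=horizontal). The state's weight is A^(#A-smoothings - #B-smoothings) * d^(loops - 1).
Tabulate the states by total A-exponent and number of loops L (A-exp: L × count):
  A^9: L=3 ×1
  A^7: L=2 ×4, L=4 ×5
  A^5: L=1 ×4, L=3 ×26, L=5 ×6
  A^3: L=2 ×43, L=4 ×40, L=6 ×1
  A^1: L=1 ×23, L=3 ×92, L=5 ×11
  A^-1: L=2 ×91, L=4 ×34, L=6 ×1
  A^-3: L=1 ×32, L=3 ×48, L=5 ×4
  A^-5: L=2 ×28, L=4 ×8
  A^-7: L=3 ×9
  A^-9: L=4 ×1
Each group contributes A^e * Σ count * d^(L-1):
Powers of d = -A^2 - A^-2: d^2 = A^4 + 2 + A^-4; d^3 = -A^6 - 3*A^2 - 3*A^-2 - A^-6; d^4 = A^8 + 4*A^4 + 6 + 4*A^-4 + A^-8; d^5 = -A^10 - 5*A^6 - 10*A^2 - 10*A^-2 - 5*A^-6 - A^-10.
  A^9 * (d^2) = A^13 + 2*A^9 + A^5
  A^7 * (4*d + 5*d^3) = -5*A^13 - 19*A^9 - 19*A^5 - 5*A
  A^5 * (4 + 26*d^2 + 6*d^4) = 6*A^13 + 50*A^9 + 92*A^5 + 50*A + 6*A^-3
  A^3 * (43*d + 40*d^3 + d^5) = -A^13 - 45*A^9 - 173*A^5 - 173*A - 45*A^-3 - A^-7
  A^1 * (23 + 92*d^2 + 11*d^4) = 11*A^9 + 136*A^5 + 273*A + 136*A^-3 + 11*A^-7
  A^-1 * (91*d + 34*d^3 + d^5) = -A^9 - 39*A^5 - 203*A - 203*A^-3 - 39*A^-7 - A^-11
  A^-3 * (32 + 48*d^2 + 4*d^4) = 4*A^5 + 64*A + 152*A^-3 + 64*A^-7 + 4*A^-11
  A^-5 * (28*d + 8*d^3) = -8*A - 52*A^-3 - 52*A^-7 - 8*A^-11
  A^-7 * (9*d^2) = 9*A^-3 + 18*A^-7 + 9*A^-11
  A^-9 * (d^3) = -A^-3 - 3*A^-7 - 3*A^-11 - A^-15
Summing the groups: <K> = A^13 - 2*A^9 + 2*A^5 - 2*A + 2*A^-3 - 2*A^-7 + A^-11 - A^-15
Normalise by the writhe: (-A^3)^(-w) = (-A^3)^(5) = -A^15, so f(A) = -A^15 * <K> = -A^28 + 2*A^24 - 2*A^20 + 2*A^16 - 2*A^12 + 2*A^8 - A^4 + 1.
Substitute A = t^(-1/4), i.e. A^e → t^(-e/4): V(t) = 1 - t^-1 + 2*t^-2 - 2*t^-3 + 2*t^-4 - 2*t^-5 + 2*t^-6 - t^-7

Answer: 1 - t^-1 + 2*t^-2 - 2*t^-3 + 2*t^-4 - 2*t^-5 + 2*t^-6 - t^-7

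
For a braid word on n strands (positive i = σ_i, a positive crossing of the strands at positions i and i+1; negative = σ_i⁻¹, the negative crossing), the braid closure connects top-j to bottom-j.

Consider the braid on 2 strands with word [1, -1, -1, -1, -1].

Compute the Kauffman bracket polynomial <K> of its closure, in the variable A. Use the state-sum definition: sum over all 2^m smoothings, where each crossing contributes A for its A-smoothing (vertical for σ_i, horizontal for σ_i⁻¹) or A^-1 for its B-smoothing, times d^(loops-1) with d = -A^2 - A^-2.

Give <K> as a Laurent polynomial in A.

A^7 - A^3 - A^-5

Derivation:
First cancel adjacent σ_i σ_i⁻¹ pairs (Reidemeister II — same braid, same closure): s1 s1^-1 s1^-1 s1^-1 s1^-1 → s1^-1 s1^-1 s1^-1.
Braid: s1^-1 s1^-1 s1^-1 on 2 strands, 3 crossings.
Writhe w = (#positive) - (#negative) = 0 - 3 = -3.
Enumerate smoothing states for the bracket polynomial. There are 2^3 = 8 states.
Each crossing splits two ways (0=vertical, 1=horizontal). The state's weight is A^(#A-smoothings - #B-smoothings) * d^(loops - 1).
  state 000: A-exp=-3, loops=2, term = A^-3 * d^1
  state 001: A-exp=-1, loops=1, term = A^-1 * d^0
  state 010: A-exp=-1, loops=1, term = A^-1 * d^0
  state 011: A-exp=+1, loops=2, term = A^1 * d^1
  state 100: A-exp=-1, loops=1, term = A^-1 * d^0
  state 101: A-exp=+1, loops=2, term = A^1 * d^1
  state 110: A-exp=+1, loops=2, term = A^1 * d^1
  state 111: A-exp=+3, loops=3, term = A^3 * d^2
Collect the terms by A-exponent (count of states per loop number):
Powers of d = -A^2 - A^-2: d^2 = A^4 + 2 + A^-4.
  A^3 * (d^2) = A^7 + 2*A^3 + A^-1
  A^1 * (3*d) = -3*A^3 - 3*A^-1
  A^-1 * (3) = 3*A^-1
  A^-3 * (d) = -A^-1 - A^-5
Summing the groups: <K> = A^7 - A^3 - A^-5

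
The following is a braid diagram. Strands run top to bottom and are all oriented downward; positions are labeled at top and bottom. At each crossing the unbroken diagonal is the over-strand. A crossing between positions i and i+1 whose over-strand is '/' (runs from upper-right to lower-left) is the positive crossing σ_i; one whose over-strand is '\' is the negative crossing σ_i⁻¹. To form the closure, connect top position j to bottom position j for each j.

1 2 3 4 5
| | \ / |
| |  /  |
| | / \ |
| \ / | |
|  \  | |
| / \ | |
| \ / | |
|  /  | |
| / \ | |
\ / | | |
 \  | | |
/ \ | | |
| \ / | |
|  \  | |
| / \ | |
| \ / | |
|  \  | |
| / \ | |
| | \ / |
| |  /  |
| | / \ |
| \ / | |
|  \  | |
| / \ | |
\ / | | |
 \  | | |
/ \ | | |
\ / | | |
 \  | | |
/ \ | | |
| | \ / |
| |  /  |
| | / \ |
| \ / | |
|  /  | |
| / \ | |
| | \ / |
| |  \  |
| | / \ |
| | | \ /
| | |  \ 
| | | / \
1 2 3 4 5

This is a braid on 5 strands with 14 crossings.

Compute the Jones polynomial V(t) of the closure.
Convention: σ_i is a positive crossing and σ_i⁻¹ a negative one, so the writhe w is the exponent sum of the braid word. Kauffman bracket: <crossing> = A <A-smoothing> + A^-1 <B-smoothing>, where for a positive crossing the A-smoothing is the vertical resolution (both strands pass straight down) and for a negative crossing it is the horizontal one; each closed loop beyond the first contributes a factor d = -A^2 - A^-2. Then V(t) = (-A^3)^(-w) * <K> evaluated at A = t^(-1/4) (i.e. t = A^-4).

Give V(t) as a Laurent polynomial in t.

Reading the diagram top to bottom ('/'-over between positions i,i+1 = s_i, '\'-over = s_i^-1): braid word = s3 s2^-1 s2 s1^-1 s2^-1 s2^-1 s3 s2^-1 s1^-1 s1^-1 s3 s2 s3^-1 s4^-1.
The presented braid s3 s2^-1 s2 s1^-1 s2^-1 s2^-1 s3 s2^-1 s1^-1 s1^-1 s3 s2 s3^-1 s4^-1 on 5 strands reduces by inverse Markov moves (closure unchanged at each step):
  Destabilize: the word has the form β·s4^-1 where s4^-1 occurs only as the final letter (β ∈ B_4); drop it and the last strand → 4 strands.
  Deconjugate: the word is γ·β·γ⁻¹ with γ = s3 s2^-1 (prefix) and γ⁻¹ = s2 s3^-1 (suffix); strip both.
Reduced to β = s2 s1^-1 s2^-1 s2^-1 s3 s2^-1 s1^-1 s1^-1 s3 on 4 strands, 9 crossings.
Compute on β:
Braid: s2 s1^-1 s2^-1 s2^-1 s3 s2^-1 s1^-1 s1^-1 s3 on 4 strands, 9 crossings.
Writhe w = (#positive) - (#negative) = 3 - 6 = -3.
State-sum expansion of <K>. There are 2^9 = 512 states.
Smooth each crossing (0=||, 1=⌣⌢); contribution A^(Σ sign_k(1-2s_k)) * d^(L-1).
Tabulate the states by total A-exponent and number of loops L (A-exp: L × count):
  A^9: L=6 ×1
  A^7: L=5 ×9
  A^5: L=4 ×35, L=6 ×1
  A^3: L=3 ×73, L=5 ×11
  A^1: L=2 ×82, L=4 ×43, L=6 ×1
  A^-1: L=1 ×40, L=3 ×79, L=5 ×7
  A^-3: L=2 ×63, L=4 ×21
  A^-5: L=1 ×9, L=3 ×26, L=5 ×1
  A^-7: L=2 ×6, L=4 ×3
  A^-9: L=3 ×1
Each group contributes A^e * Σ count * d^(L-1):
Powers of d = -A^2 - A^-2: d^2 = A^4 + 2 + A^-4; d^3 = -A^6 - 3*A^2 - 3*A^-2 - A^-6; d^4 = A^8 + 4*A^4 + 6 + 4*A^-4 + A^-8; d^5 = -A^10 - 5*A^6 - 10*A^2 - 10*A^-2 - 5*A^-6 - A^-10.
  A^9 * (d^5) = -A^19 - 5*A^15 - 10*A^11 - 10*A^7 - 5*A^3 - A^-1
  A^7 * (9*d^4) = 9*A^15 + 36*A^11 + 54*A^7 + 36*A^3 + 9*A^-1
  A^5 * (35*d^3 + d^5) = -A^15 - 40*A^11 - 115*A^7 - 115*A^3 - 40*A^-1 - A^-5
  A^3 * (73*d^2 + 11*d^4) = 11*A^11 + 117*A^7 + 212*A^3 + 117*A^-1 + 11*A^-5
  A^1 * (82*d + 43*d^3 + d^5) = -A^11 - 48*A^7 - 221*A^3 - 221*A^-1 - 48*A^-5 - A^-9
  A^-1 * (40 + 79*d^2 + 7*d^4) = 7*A^7 + 107*A^3 + 240*A^-1 + 107*A^-5 + 7*A^-9
  A^-3 * (63*d + 21*d^3) = -21*A^3 - 126*A^-1 - 126*A^-5 - 21*A^-9
  A^-5 * (9 + 26*d^2 + d^4) = A^3 + 30*A^-1 + 67*A^-5 + 30*A^-9 + A^-13
  A^-7 * (6*d + 3*d^3) = -3*A^-1 - 15*A^-5 - 15*A^-9 - 3*A^-13
  A^-9 * (d^2) = A^-5 + 2*A^-9 + A^-13
Summing the groups: <K> = -A^19 + 3*A^15 - 4*A^11 + 5*A^7 - 6*A^3 + 5*A^-1 - 4*A^-5 + 2*A^-9 - A^-13
Normalise by the writhe: (-A^3)^(-w) = (-A^3)^(3) = -A^9, so f(A) = -A^9 * <K> = A^28 - 3*A^24 + 4*A^20 - 5*A^16 + 6*A^12 - 5*A^8 + 4*A^4 - 2 + A^-4.
Substitute A = t^(-1/4), i.e. A^e → t^(-e/4): V(t) = t - 2 + 4*t^-1 - 5*t^-2 + 6*t^-3 - 5*t^-4 + 4*t^-5 - 3*t^-6 + t^-7

Answer: t - 2 + 4*t^-1 - 5*t^-2 + 6*t^-3 - 5*t^-4 + 4*t^-5 - 3*t^-6 + t^-7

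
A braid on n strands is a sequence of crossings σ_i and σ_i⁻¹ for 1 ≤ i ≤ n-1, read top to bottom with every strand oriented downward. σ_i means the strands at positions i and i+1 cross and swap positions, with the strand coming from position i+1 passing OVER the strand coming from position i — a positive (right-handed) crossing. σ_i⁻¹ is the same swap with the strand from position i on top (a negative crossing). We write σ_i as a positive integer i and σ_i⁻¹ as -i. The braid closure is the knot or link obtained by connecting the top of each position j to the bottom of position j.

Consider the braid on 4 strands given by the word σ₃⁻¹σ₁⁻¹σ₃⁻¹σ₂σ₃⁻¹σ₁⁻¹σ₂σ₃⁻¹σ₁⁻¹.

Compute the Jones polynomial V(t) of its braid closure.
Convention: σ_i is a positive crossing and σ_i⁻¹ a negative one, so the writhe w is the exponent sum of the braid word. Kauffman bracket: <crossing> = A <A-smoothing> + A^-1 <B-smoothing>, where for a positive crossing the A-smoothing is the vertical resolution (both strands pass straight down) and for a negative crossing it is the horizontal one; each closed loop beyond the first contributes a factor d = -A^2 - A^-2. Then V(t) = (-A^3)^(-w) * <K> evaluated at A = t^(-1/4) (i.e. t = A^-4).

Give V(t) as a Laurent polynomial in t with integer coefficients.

1 - 2*t^-1 + 4*t^-2 - 5*t^-3 + 7*t^-4 - 7*t^-5 + 6*t^-6 - 5*t^-7 + 3*t^-8 - t^-9

Derivation:
Braid: s3^-1 s1^-1 s3^-1 s2 s3^-1 s1^-1 s2 s3^-1 s1^-1 on 4 strands, 9 crossings.
Writhe w = (#positive) - (#negative) = 2 - 7 = -5.
State-sum expansion of <K>. There are 2^9 = 512 states.
Smooth each crossing (0=||, 1=⌣⌢); contribution A^(Σ sign_k(1-2s_k)) * d^(L-1).
Tabulate the states by total A-exponent and number of loops L (A-exp: L × count):
  A^9: L=7 ×1
  A^7: L=6 ×9
  A^5: L=5 ×36
  A^3: L=4 ×83, L=6 ×1
  A^1: L=3 ×118, L=5 ×8
  A^-1: L=2 ×100, L=4 ×26
  A^-3: L=1 ×41, L=3 ×42, L=5 ×1
  A^-5: L=2 ×31, L=4 ×5
  A^-7: L=3 ×9
  A^-9: L=4 ×1
Each group contributes A^e * Σ count * d^(L-1):
Powers of d = -A^2 - A^-2: d^2 = A^4 + 2 + A^-4; d^3 = -A^6 - 3*A^2 - 3*A^-2 - A^-6; d^4 = A^8 + 4*A^4 + 6 + 4*A^-4 + A^-8; d^5 = -A^10 - 5*A^6 - 10*A^2 - 10*A^-2 - 5*A^-6 - A^-10; d^6 = A^12 + 6*A^8 + 15*A^4 + 20 + 15*A^-4 + 6*A^-8 + A^-12.
  A^9 * (d^6) = A^21 + 6*A^17 + 15*A^13 + 20*A^9 + 15*A^5 + 6*A + A^-3
  A^7 * (9*d^5) = -9*A^17 - 45*A^13 - 90*A^9 - 90*A^5 - 45*A - 9*A^-3
  A^5 * (36*d^4) = 36*A^13 + 144*A^9 + 216*A^5 + 144*A + 36*A^-3
  A^3 * (83*d^3 + d^5) = -A^13 - 88*A^9 - 259*A^5 - 259*A - 88*A^-3 - A^-7
  A^1 * (118*d^2 + 8*d^4) = 8*A^9 + 150*A^5 + 284*A + 150*A^-3 + 8*A^-7
  A^-1 * (100*d + 26*d^3) = -26*A^5 - 178*A - 178*A^-3 - 26*A^-7
  A^-3 * (41 + 42*d^2 + d^4) = A^5 + 46*A + 131*A^-3 + 46*A^-7 + A^-11
  A^-5 * (31*d + 5*d^3) = -5*A - 46*A^-3 - 46*A^-7 - 5*A^-11
  A^-7 * (9*d^2) = 9*A^-3 + 18*A^-7 + 9*A^-11
  A^-9 * (d^3) = -A^-3 - 3*A^-7 - 3*A^-11 - A^-15
Summing the groups: <K> = A^21 - 3*A^17 + 5*A^13 - 6*A^9 + 7*A^5 - 7*A + 5*A^-3 - 4*A^-7 + 2*A^-11 - A^-15
Normalise by the writhe: (-A^3)^(-w) = (-A^3)^(5) = -A^15, so f(A) = -A^15 * <K> = -A^36 + 3*A^32 - 5*A^28 + 6*A^24 - 7*A^20 + 7*A^16 - 5*A^12 + 4*A^8 - 2*A^4 + 1.
Substitute A = t^(-1/4), i.e. A^e → t^(-e/4): V(t) = 1 - 2*t^-1 + 4*t^-2 - 5*t^-3 + 7*t^-4 - 7*t^-5 + 6*t^-6 - 5*t^-7 + 3*t^-8 - t^-9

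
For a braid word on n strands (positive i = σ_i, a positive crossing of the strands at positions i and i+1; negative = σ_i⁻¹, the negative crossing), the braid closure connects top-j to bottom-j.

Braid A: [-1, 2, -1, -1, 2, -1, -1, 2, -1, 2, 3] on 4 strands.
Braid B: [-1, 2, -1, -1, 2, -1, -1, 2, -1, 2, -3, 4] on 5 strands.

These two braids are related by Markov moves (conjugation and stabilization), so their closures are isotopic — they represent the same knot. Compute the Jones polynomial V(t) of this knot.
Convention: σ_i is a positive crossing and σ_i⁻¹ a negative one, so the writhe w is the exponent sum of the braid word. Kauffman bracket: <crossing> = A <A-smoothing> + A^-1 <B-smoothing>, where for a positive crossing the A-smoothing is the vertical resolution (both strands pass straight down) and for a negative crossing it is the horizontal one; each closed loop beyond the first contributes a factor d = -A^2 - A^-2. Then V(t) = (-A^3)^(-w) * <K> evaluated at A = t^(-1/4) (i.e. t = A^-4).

Markov-equivalent braids have isotopic closures, hence identical knot invariants. Strip the Markov moves from each word to reach a common short braid β, then compute V(t) once on β.
Braid A: s1^-1 s2 s1^-1 s1^-1 s2 s1^-1 s1^-1 s2 s1^-1 s2 s3 on 4 strands reduces by inverse Markov moves (closure unchanged at each step):
  Destabilize: the word has the form β·s3 where s3 occurs only as the final letter (β ∈ B_3); drop it and the last strand → 3 strands.
Reduced to β = s1^-1 s2 s1^-1 s1^-1 s2 s1^-1 s1^-1 s2 s1^-1 s2 on 3 strands, 10 crossings.
Braid B: s1^-1 s2 s1^-1 s1^-1 s2 s1^-1 s1^-1 s2 s1^-1 s2 s3^-1 s4 on 5 strands reduces by inverse Markov moves (closure unchanged at each step):
  Destabilize: the word has the form β·s4 where s4 occurs only as the final letter (β ∈ B_4); drop it and the last strand → 4 strands.
  Destabilize: the word has the form β·s3^-1 where s3^-1 occurs only as the final letter (β ∈ B_3); drop it and the last strand → 3 strands.
Reduced to β = s1^-1 s2 s1^-1 s1^-1 s2 s1^-1 s1^-1 s2 s1^-1 s2 on 3 strands, 10 crossings.
Both give the same β = s1^-1 s2 s1^-1 s1^-1 s2 s1^-1 s1^-1 s2 s1^-1 s2 on 3 strands, so one state sum suffices:
Braid: s1^-1 s2 s1^-1 s1^-1 s2 s1^-1 s1^-1 s2 s1^-1 s2 on 3 strands, 10 crossings.
Writhe w = (#positive) - (#negative) = 4 - 6 = -2.
Computing the Kauffman bracket via state sum. There are 2^10 = 1024 states.
Smooth each crossing (0=||, 1=⌣⌢); contribution A^(Σ sign_k(1-2s_k)) * d^(L-1).
Tabulate the states by total A-exponent and number of loops L (A-exp: L × count):
  A^10: L=7 ×1
  A^8: L=6 ×10
  A^6: L=5 ×45
  A^4: L=4 ×118, L=6 ×2
  A^2: L=3 ×193, L=5 ×17
  A^0: L=2 ×192, L=4 ×59, L=6 ×1
  A^-2: L=1 ×95, L=3 ×108, L=5 ×7
  A^-4: L=2 ×95, L=4 ×25
  A^-6: L=3 ×43, L=5 ×2
  A^-8: L=4 ×10
  A^-10: L=5 ×1
Each group contributes A^e * Σ count * d^(L-1):
Powers of d = -A^2 - A^-2: d^2 = A^4 + 2 + A^-4; d^3 = -A^6 - 3*A^2 - 3*A^-2 - A^-6; d^4 = A^8 + 4*A^4 + 6 + 4*A^-4 + A^-8; d^5 = -A^10 - 5*A^6 - 10*A^2 - 10*A^-2 - 5*A^-6 - A^-10; d^6 = A^12 + 6*A^8 + 15*A^4 + 20 + 15*A^-4 + 6*A^-8 + A^-12.
  A^10 * (d^6) = A^22 + 6*A^18 + 15*A^14 + 20*A^10 + 15*A^6 + 6*A^2 + A^-2
  A^8 * (10*d^5) = -10*A^18 - 50*A^14 - 100*A^10 - 100*A^6 - 50*A^2 - 10*A^-2
  A^6 * (45*d^4) = 45*A^14 + 180*A^10 + 270*A^6 + 180*A^2 + 45*A^-2
  A^4 * (118*d^3 + 2*d^5) = -2*A^14 - 128*A^10 - 374*A^6 - 374*A^2 - 128*A^-2 - 2*A^-6
  A^2 * (193*d^2 + 17*d^4) = 17*A^10 + 261*A^6 + 488*A^2 + 261*A^-2 + 17*A^-6
  A^0 * (192*d + 59*d^3 + d^5) = -A^10 - 64*A^6 - 379*A^2 - 379*A^-2 - 64*A^-6 - A^-10
  A^-2 * (95 + 108*d^2 + 7*d^4) = 7*A^6 + 136*A^2 + 353*A^-2 + 136*A^-6 + 7*A^-10
  A^-4 * (95*d + 25*d^3) = -25*A^2 - 170*A^-2 - 170*A^-6 - 25*A^-10
  A^-6 * (43*d^2 + 2*d^4) = 2*A^2 + 51*A^-2 + 98*A^-6 + 51*A^-10 + 2*A^-14
  A^-8 * (10*d^3) = -10*A^-2 - 30*A^-6 - 30*A^-10 - 10*A^-14
  A^-10 * (d^4) = A^-2 + 4*A^-6 + 6*A^-10 + 4*A^-14 + A^-18
Summing the groups: <K> = A^22 - 4*A^18 + 8*A^14 - 12*A^10 + 15*A^6 - 16*A^2 + 15*A^-2 - 11*A^-6 + 8*A^-10 - 4*A^-14 + A^-18
Normalise by the writhe: (-A^3)^(-w) = (-A^3)^(2) = A^6, so f(A) = A^6 * <K> = A^28 - 4*A^24 + 8*A^20 - 12*A^16 + 15*A^12 - 16*A^8 + 15*A^4 - 11 + 8*A^-4 - 4*A^-8 + A^-12.
Substitute A = t^(-1/4), i.e. A^e → t^(-e/4): V(t) = t^3 - 4*t^2 + 8*t - 11 + 15*t^-1 - 16*t^-2 + 15*t^-3 - 12*t^-4 + 8*t^-5 - 4*t^-6 + t^-7

Answer: t^3 - 4*t^2 + 8*t - 11 + 15*t^-1 - 16*t^-2 + 15*t^-3 - 12*t^-4 + 8*t^-5 - 4*t^-6 + t^-7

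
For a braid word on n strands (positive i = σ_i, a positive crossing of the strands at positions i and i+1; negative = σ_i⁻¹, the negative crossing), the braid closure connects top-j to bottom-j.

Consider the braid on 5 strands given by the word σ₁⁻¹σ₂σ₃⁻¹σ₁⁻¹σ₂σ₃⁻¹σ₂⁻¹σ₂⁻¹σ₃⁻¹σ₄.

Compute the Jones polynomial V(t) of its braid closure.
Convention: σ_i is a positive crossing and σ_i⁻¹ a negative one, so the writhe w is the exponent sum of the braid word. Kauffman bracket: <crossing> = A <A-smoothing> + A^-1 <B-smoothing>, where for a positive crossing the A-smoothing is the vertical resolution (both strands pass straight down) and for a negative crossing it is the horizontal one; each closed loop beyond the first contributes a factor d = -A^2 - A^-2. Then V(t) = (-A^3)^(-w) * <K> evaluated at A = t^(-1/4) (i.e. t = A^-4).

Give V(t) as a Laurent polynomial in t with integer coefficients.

2*t^-1 - 3*t^-2 + 4*t^-3 - 4*t^-4 + 4*t^-5 - 3*t^-6 + 2*t^-7 - t^-8

Derivation:
The presented braid s1^-1 s2 s3^-1 s1^-1 s2 s3^-1 s2^-1 s2^-1 s3^-1 s4 on 5 strands reduces by inverse Markov moves (closure unchanged at each step):
  Destabilize: the word has the form β·s4 where s4 occurs only as the final letter (β ∈ B_4); drop it and the last strand → 4 strands.
Reduced to β = s1^-1 s2 s3^-1 s1^-1 s2 s3^-1 s2^-1 s2^-1 s3^-1 on 4 strands, 9 crossings.
Compute on β:
Braid: s1^-1 s2 s3^-1 s1^-1 s2 s3^-1 s2^-1 s2^-1 s3^-1 on 4 strands, 9 crossings.
Writhe w = (#positive) - (#negative) = 2 - 7 = -5.
Computing the Kauffman bracket via state sum. There are 2^9 = 512 states.
Each crossing splits two ways (0=vertical, 1=horizontal). The state's weight is A^(#A-smoothings - #B-smoothings) * d^(loops - 1).
Tabulate the states by total A-exponent and number of loops L (A-exp: L × count):
  A^9: L=5 ×1
  A^7: L=4 ×9
  A^5: L=3 ×33, L=5 ×3
  A^3: L=2 ×59, L=4 ×25
  A^1: L=1 ×42, L=3 ×80, L=5 ×4
  A^-1: L=2 ×93, L=4 ×33
  A^-3: L=1 ×19, L=3 ×58, L=5 ×7
  A^-5: L=2 ×19, L=4 ×16, L=6 ×1
  A^-7: L=3 ×7, L=5 ×2
  A^-9: L=4 ×1
Each group contributes A^e * Σ count * d^(L-1):
Powers of d = -A^2 - A^-2: d^2 = A^4 + 2 + A^-4; d^3 = -A^6 - 3*A^2 - 3*A^-2 - A^-6; d^4 = A^8 + 4*A^4 + 6 + 4*A^-4 + A^-8; d^5 = -A^10 - 5*A^6 - 10*A^2 - 10*A^-2 - 5*A^-6 - A^-10.
  A^9 * (d^4) = A^17 + 4*A^13 + 6*A^9 + 4*A^5 + A
  A^7 * (9*d^3) = -9*A^13 - 27*A^9 - 27*A^5 - 9*A
  A^5 * (33*d^2 + 3*d^4) = 3*A^13 + 45*A^9 + 84*A^5 + 45*A + 3*A^-3
  A^3 * (59*d + 25*d^3) = -25*A^9 - 134*A^5 - 134*A - 25*A^-3
  A^1 * (42 + 80*d^2 + 4*d^4) = 4*A^9 + 96*A^5 + 226*A + 96*A^-3 + 4*A^-7
  A^-1 * (93*d + 33*d^3) = -33*A^5 - 192*A - 192*A^-3 - 33*A^-7
  A^-3 * (19 + 58*d^2 + 7*d^4) = 7*A^5 + 86*A + 177*A^-3 + 86*A^-7 + 7*A^-11
  A^-5 * (19*d + 16*d^3 + d^5) = -A^5 - 21*A - 77*A^-3 - 77*A^-7 - 21*A^-11 - A^-15
  A^-7 * (7*d^2 + 2*d^4) = 2*A + 15*A^-3 + 26*A^-7 + 15*A^-11 + 2*A^-15
  A^-9 * (d^3) = -A^-3 - 3*A^-7 - 3*A^-11 - A^-15
Summing the groups: <K> = A^17 - 2*A^13 + 3*A^9 - 4*A^5 + 4*A - 4*A^-3 + 3*A^-7 - 2*A^-11
Normalise by the writhe: (-A^3)^(-w) = (-A^3)^(5) = -A^15, so f(A) = -A^15 * <K> = -A^32 + 2*A^28 - 3*A^24 + 4*A^20 - 4*A^16 + 4*A^12 - 3*A^8 + 2*A^4.
Substitute A = t^(-1/4), i.e. A^e → t^(-e/4): V(t) = 2*t^-1 - 3*t^-2 + 4*t^-3 - 4*t^-4 + 4*t^-5 - 3*t^-6 + 2*t^-7 - t^-8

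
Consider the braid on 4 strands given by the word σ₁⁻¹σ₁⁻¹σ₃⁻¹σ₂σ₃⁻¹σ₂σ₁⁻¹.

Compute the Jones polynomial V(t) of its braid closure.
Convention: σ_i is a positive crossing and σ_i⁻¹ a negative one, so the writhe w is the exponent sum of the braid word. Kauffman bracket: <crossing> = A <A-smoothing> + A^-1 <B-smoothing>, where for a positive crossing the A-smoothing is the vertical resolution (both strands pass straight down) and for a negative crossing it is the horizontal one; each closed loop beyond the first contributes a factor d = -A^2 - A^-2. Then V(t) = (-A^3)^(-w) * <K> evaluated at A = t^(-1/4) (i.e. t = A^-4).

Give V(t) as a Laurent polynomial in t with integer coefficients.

Braid: s1^-1 s1^-1 s3^-1 s2 s3^-1 s2 s1^-1 on 4 strands, 7 crossings.
Writhe w = (#positive) - (#negative) = 2 - 5 = -3.
Enumerate smoothing states for the bracket polynomial. There are 2^7 = 128 states.
For each crossing: s=0 is the vertical smoothing, s=1 horizontal. Crossing k contributes A^(sign_k * (1 - 2*s_k)); loop factor d = -A^2 - A^-2.
Tabulate the states by total A-exponent and number of loops L (A-exp: L × count):
  A^7: L=5 ×1
  A^5: L=4 ×7
  A^3: L=3 ×20, L=5 ×1
  A^1: L=2 ×27, L=4 ×8
  A^-1: L=1 ×15, L=3 ×19, L=5 ×1
  A^-3: L=2 ×17, L=4 ×4
  A^-5: L=3 ×7
  A^-7: L=4 ×1
Each group contributes A^e * Σ count * d^(L-1):
Powers of d = -A^2 - A^-2: d^2 = A^4 + 2 + A^-4; d^3 = -A^6 - 3*A^2 - 3*A^-2 - A^-6; d^4 = A^8 + 4*A^4 + 6 + 4*A^-4 + A^-8.
  A^7 * (d^4) = A^15 + 4*A^11 + 6*A^7 + 4*A^3 + A^-1
  A^5 * (7*d^3) = -7*A^11 - 21*A^7 - 21*A^3 - 7*A^-1
  A^3 * (20*d^2 + d^4) = A^11 + 24*A^7 + 46*A^3 + 24*A^-1 + A^-5
  A^1 * (27*d + 8*d^3) = -8*A^7 - 51*A^3 - 51*A^-1 - 8*A^-5
  A^-1 * (15 + 19*d^2 + d^4) = A^7 + 23*A^3 + 59*A^-1 + 23*A^-5 + A^-9
  A^-3 * (17*d + 4*d^3) = -4*A^3 - 29*A^-1 - 29*A^-5 - 4*A^-9
  A^-5 * (7*d^2) = 7*A^-1 + 14*A^-5 + 7*A^-9
  A^-7 * (d^3) = -A^-1 - 3*A^-5 - 3*A^-9 - A^-13
Summing the groups: <K> = A^15 - 2*A^11 + 2*A^7 - 3*A^3 + 3*A^-1 - 2*A^-5 + A^-9 - A^-13
Normalise by the writhe: (-A^3)^(-w) = (-A^3)^(3) = -A^9, so f(A) = -A^9 * <K> = -A^24 + 2*A^20 - 2*A^16 + 3*A^12 - 3*A^8 + 2*A^4 - 1 + A^-4.
Substitute A = t^(-1/4), i.e. A^e → t^(-e/4): V(t) = t - 1 + 2*t^-1 - 3*t^-2 + 3*t^-3 - 2*t^-4 + 2*t^-5 - t^-6

Answer: t - 1 + 2*t^-1 - 3*t^-2 + 3*t^-3 - 2*t^-4 + 2*t^-5 - t^-6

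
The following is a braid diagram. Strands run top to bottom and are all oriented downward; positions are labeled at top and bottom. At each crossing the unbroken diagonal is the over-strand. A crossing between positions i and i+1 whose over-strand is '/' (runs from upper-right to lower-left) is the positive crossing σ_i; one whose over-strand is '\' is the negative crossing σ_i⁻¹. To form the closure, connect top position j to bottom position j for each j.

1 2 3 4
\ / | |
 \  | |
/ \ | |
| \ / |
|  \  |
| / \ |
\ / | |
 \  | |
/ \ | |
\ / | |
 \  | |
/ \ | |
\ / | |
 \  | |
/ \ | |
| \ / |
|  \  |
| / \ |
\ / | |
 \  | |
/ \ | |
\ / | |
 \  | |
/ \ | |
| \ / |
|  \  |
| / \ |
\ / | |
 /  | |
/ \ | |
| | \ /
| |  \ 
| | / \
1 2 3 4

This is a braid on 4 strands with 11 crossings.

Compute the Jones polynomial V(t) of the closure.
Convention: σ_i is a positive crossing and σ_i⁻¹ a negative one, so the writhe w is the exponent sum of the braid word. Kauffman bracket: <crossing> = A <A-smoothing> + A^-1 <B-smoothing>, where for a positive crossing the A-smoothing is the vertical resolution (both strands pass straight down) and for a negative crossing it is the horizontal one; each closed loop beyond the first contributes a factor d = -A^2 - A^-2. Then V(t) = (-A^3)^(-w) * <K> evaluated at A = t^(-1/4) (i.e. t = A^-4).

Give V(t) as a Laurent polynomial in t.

Reading the diagram top to bottom ('/'-over between positions i,i+1 = s_i, '\'-over = s_i^-1): braid word = s1^-1 s2^-1 s1^-1 s1^-1 s1^-1 s2^-1 s1^-1 s1^-1 s2^-1 s1 s3^-1.
The presented braid s1^-1 s2^-1 s1^-1 s1^-1 s1^-1 s2^-1 s1^-1 s1^-1 s2^-1 s1 s3^-1 on 4 strands reduces by inverse Markov moves (closure unchanged at each step):
  Destabilize: the word has the form β·s3^-1 where s3^-1 occurs only as the final letter (β ∈ B_3); drop it and the last strand → 3 strands.
  Deconjugate: the word is γ·β·γ⁻¹ with γ = s1^-1 (prefix) and γ⁻¹ = s1 (suffix); strip both.
Reduced to β = s2^-1 s1^-1 s1^-1 s1^-1 s2^-1 s1^-1 s1^-1 s2^-1 on 3 strands, 8 crossings.
Compute on β:
Braid: s2^-1 s1^-1 s1^-1 s1^-1 s2^-1 s1^-1 s1^-1 s2^-1 on 3 strands, 8 crossings.
Writhe w = (#positive) - (#negative) = 0 - 8 = -8.
State-sum expansion of <K>. There are 2^8 = 256 states.
For each crossing: s=0 is the vertical smoothing, s=1 horizontal. Crossing k contributes A^(sign_k * (1 - 2*s_k)); loop factor d = -A^2 - A^-2.
Tabulate the states by total A-exponent and number of loops L (A-exp: L × count):
  A^8: L=5 ×1
  A^6: L=4 ×7, L=6 ×1
  A^4: L=3 ×19, L=5 ×9
  A^2: L=2 ×24, L=4 ×31, L=6 ×1
  A^0: L=1 ×12, L=3 ×53, L=5 ×5
  A^-2: L=2 ×45, L=4 ×11
  A^-4: L=1 ×15, L=3 ×13
  A^-6: L=2 ×8
  A^-8: L=3 ×1
Each group contributes A^e * Σ count * d^(L-1):
Powers of d = -A^2 - A^-2: d^2 = A^4 + 2 + A^-4; d^3 = -A^6 - 3*A^2 - 3*A^-2 - A^-6; d^4 = A^8 + 4*A^4 + 6 + 4*A^-4 + A^-8; d^5 = -A^10 - 5*A^6 - 10*A^2 - 10*A^-2 - 5*A^-6 - A^-10.
  A^8 * (d^4) = A^16 + 4*A^12 + 6*A^8 + 4*A^4 + 1
  A^6 * (7*d^3 + d^5) = -A^16 - 12*A^12 - 31*A^8 - 31*A^4 - 12 - A^-4
  A^4 * (19*d^2 + 9*d^4) = 9*A^12 + 55*A^8 + 92*A^4 + 55 + 9*A^-4
  A^2 * (24*d + 31*d^3 + d^5) = -A^12 - 36*A^8 - 127*A^4 - 127 - 36*A^-4 - A^-8
  A^0 * (12 + 53*d^2 + 5*d^4) = 5*A^8 + 73*A^4 + 148 + 73*A^-4 + 5*A^-8
  A^-2 * (45*d + 11*d^3) = -11*A^4 - 78 - 78*A^-4 - 11*A^-8
  A^-4 * (15 + 13*d^2) = 13 + 41*A^-4 + 13*A^-8
  A^-6 * (8*d) = -8*A^-4 - 8*A^-8
  A^-8 * (d^2) = A^-4 + 2*A^-8 + A^-12
Summing the groups: <K> = -A^8 + A^-4 + A^-12
Normalise by the writhe: (-A^3)^(-w) = (-A^3)^(8) = A^24, so f(A) = A^24 * <K> = -A^32 + A^20 + A^12.
Substitute A = t^(-1/4), i.e. A^e → t^(-e/4): V(t) = t^-3 + t^-5 - t^-8

Answer: t^-3 + t^-5 - t^-8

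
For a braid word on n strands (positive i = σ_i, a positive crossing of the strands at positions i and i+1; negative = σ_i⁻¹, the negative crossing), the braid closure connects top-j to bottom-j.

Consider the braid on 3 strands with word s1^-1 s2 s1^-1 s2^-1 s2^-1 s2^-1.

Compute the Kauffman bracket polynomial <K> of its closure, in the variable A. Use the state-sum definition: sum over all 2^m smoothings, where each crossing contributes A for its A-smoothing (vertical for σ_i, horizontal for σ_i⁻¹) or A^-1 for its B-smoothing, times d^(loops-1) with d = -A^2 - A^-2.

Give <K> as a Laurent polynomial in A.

Braid: s1^-1 s2 s1^-1 s2^-1 s2^-1 s2^-1 on 3 strands, 6 crossings.
Writhe w = (#positive) - (#negative) = 1 - 5 = -4.
Enumerate smoothing states for the bracket polynomial. There are 2^6 = 64 states.
Smooth each crossing (0=||, 1=⌣⌢); contribution A^(Σ sign_k(1-2s_k)) * d^(L-1).
Tabulate the states by total A-exponent and number of loops L (A-exp: L × count):
  A^6: L=4 ×1
  A^4: L=3 ×6
  A^2: L=2 ×12, L=4 ×3
  A^0: L=1 ×9, L=3 ×10, L=5 ×1
  A^-2: L=2 ×12, L=4 ×3
  A^-4: L=1 ×2, L=3 ×4
  A^-6: L=2 ×1
Each group contributes A^e * Σ count * d^(L-1):
Powers of d = -A^2 - A^-2: d^2 = A^4 + 2 + A^-4; d^3 = -A^6 - 3*A^2 - 3*A^-2 - A^-6; d^4 = A^8 + 4*A^4 + 6 + 4*A^-4 + A^-8.
  A^6 * (d^3) = -A^12 - 3*A^8 - 3*A^4 - 1
  A^4 * (6*d^2) = 6*A^8 + 12*A^4 + 6
  A^2 * (12*d + 3*d^3) = -3*A^8 - 21*A^4 - 21 - 3*A^-4
  A^0 * (9 + 10*d^2 + d^4) = A^8 + 14*A^4 + 35 + 14*A^-4 + A^-8
  A^-2 * (12*d + 3*d^3) = -3*A^4 - 21 - 21*A^-4 - 3*A^-8
  A^-4 * (2 + 4*d^2) = 4 + 10*A^-4 + 4*A^-8
  A^-6 * (d) = -A^-4 - A^-8
Summing the groups: <K> = -A^12 + A^8 - A^4 + 2 - A^-4 + A^-8

Answer: -A^12 + A^8 - A^4 + 2 - A^-4 + A^-8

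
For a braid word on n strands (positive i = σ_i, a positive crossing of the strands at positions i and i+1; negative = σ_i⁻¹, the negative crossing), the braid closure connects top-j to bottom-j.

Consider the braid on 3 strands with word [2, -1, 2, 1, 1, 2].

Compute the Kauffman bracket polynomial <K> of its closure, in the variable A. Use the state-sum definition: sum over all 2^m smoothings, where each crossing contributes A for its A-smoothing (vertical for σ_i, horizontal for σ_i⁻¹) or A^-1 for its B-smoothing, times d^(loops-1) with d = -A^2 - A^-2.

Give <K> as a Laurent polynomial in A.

A^8 - A^4 + 2 - A^-4 + A^-8 - A^-12

Derivation:
Braid: s2 s1^-1 s2 s1 s1 s2 on 3 strands, 6 crossings.
Writhe w = (#positive) - (#negative) = 5 - 1 = 4.
Computing the Kauffman bracket via state sum. There are 2^6 = 64 states.
Smooth each crossing (0=||, 1=⌣⌢); contribution A^(Σ sign_k(1-2s_k)) * d^(L-1).
Tabulate the states by total A-exponent and number of loops L (A-exp: L × count):
  A^6: L=2 ×1
  A^4: L=1 ×3, L=3 ×3
  A^2: L=2 ×14, L=4 ×1
  A^0: L=1 ×10, L=3 ×10
  A^-2: L=2 ×13, L=4 ×2
  A^-4: L=3 ×6
  A^-6: L=4 ×1
Each group contributes A^e * Σ count * d^(L-1):
Powers of d = -A^2 - A^-2: d^2 = A^4 + 2 + A^-4; d^3 = -A^6 - 3*A^2 - 3*A^-2 - A^-6.
  A^6 * (d) = -A^8 - A^4
  A^4 * (3 + 3*d^2) = 3*A^8 + 9*A^4 + 3
  A^2 * (14*d + d^3) = -A^8 - 17*A^4 - 17 - A^-4
  A^0 * (10 + 10*d^2) = 10*A^4 + 30 + 10*A^-4
  A^-2 * (13*d + 2*d^3) = -2*A^4 - 19 - 19*A^-4 - 2*A^-8
  A^-4 * (6*d^2) = 6 + 12*A^-4 + 6*A^-8
  A^-6 * (d^3) = -1 - 3*A^-4 - 3*A^-8 - A^-12
Summing the groups: <K> = A^8 - A^4 + 2 - A^-4 + A^-8 - A^-12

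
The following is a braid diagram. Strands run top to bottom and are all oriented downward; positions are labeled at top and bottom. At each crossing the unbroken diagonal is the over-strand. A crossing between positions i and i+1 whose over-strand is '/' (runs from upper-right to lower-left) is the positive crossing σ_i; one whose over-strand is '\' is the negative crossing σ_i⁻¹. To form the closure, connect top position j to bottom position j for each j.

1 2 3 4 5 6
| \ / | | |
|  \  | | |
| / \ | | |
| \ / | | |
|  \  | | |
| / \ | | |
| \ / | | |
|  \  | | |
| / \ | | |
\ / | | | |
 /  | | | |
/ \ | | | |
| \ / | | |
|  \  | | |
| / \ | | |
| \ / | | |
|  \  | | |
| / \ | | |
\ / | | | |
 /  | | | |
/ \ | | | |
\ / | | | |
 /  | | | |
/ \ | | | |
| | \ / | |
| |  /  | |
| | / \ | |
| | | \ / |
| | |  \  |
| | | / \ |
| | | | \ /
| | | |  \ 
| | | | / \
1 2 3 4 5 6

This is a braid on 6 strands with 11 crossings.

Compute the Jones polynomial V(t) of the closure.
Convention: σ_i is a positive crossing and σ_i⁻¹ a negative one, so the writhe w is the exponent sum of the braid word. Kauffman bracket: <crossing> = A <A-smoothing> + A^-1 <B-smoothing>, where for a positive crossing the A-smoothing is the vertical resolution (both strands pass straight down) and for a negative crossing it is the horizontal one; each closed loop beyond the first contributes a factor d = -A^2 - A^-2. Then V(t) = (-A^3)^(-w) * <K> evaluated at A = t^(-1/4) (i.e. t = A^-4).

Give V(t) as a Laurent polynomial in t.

-t^2 + 2*t - 3 + 5*t^-1 - 4*t^-2 + 5*t^-3 - 4*t^-4 + 2*t^-5 - t^-6

Derivation:
Reading the diagram top to bottom ('/'-over between positions i,i+1 = s_i, '\'-over = s_i^-1): braid word = s2^-1 s2^-1 s2^-1 s1 s2^-1 s2^-1 s1 s1 s3 s4^-1 s5^-1.
The presented braid s2^-1 s2^-1 s2^-1 s1 s2^-1 s2^-1 s1 s1 s3 s4^-1 s5^-1 on 6 strands reduces by inverse Markov moves (closure unchanged at each step):
  Destabilize: the word has the form β·s5^-1 where s5^-1 occurs only as the final letter (β ∈ B_5); drop it and the last strand → 5 strands.
  Destabilize: the word has the form β·s4^-1 where s4^-1 occurs only as the final letter (β ∈ B_4); drop it and the last strand → 4 strands.
  Destabilize: the word has the form β·s3 where s3 occurs only as the final letter (β ∈ B_3); drop it and the last strand → 3 strands.
Reduced to β = s2^-1 s2^-1 s2^-1 s1 s2^-1 s2^-1 s1 s1 on 3 strands, 8 crossings.
Compute on β:
Braid: s2^-1 s2^-1 s2^-1 s1 s2^-1 s2^-1 s1 s1 on 3 strands, 8 crossings.
Writhe w = (#positive) - (#negative) = 3 - 5 = -2.
Enumerate smoothing states for the bracket polynomial. There are 2^8 = 256 states.
Each crossing splits two ways (0=vertical, 1=horizontal). The state's weight is A^(#A-smoothings - #B-smoothings) * d^(loops - 1).
Tabulate the states by total A-exponent and number of loops L (A-exp: L × count):
  A^8: L=6 ×1
  A^6: L=5 ×8
  A^4: L=4 ×27, L=6 ×1
  A^2: L=3 ×50, L=5 ×6
  A^0: L=2 ×53, L=4 ×17
  A^-2: L=1 ×27, L=3 ×28, L=5 ×1
  A^-4: L=2 ×24, L=4 ×4
  A^-6: L=3 ×8
  A^-8: L=4 ×1
Each group contributes A^e * Σ count * d^(L-1):
Powers of d = -A^2 - A^-2: d^2 = A^4 + 2 + A^-4; d^3 = -A^6 - 3*A^2 - 3*A^-2 - A^-6; d^4 = A^8 + 4*A^4 + 6 + 4*A^-4 + A^-8; d^5 = -A^10 - 5*A^6 - 10*A^2 - 10*A^-2 - 5*A^-6 - A^-10.
  A^8 * (d^5) = -A^18 - 5*A^14 - 10*A^10 - 10*A^6 - 5*A^2 - A^-2
  A^6 * (8*d^4) = 8*A^14 + 32*A^10 + 48*A^6 + 32*A^2 + 8*A^-2
  A^4 * (27*d^3 + d^5) = -A^14 - 32*A^10 - 91*A^6 - 91*A^2 - 32*A^-2 - A^-6
  A^2 * (50*d^2 + 6*d^4) = 6*A^10 + 74*A^6 + 136*A^2 + 74*A^-2 + 6*A^-6
  A^0 * (53*d + 17*d^3) = -17*A^6 - 104*A^2 - 104*A^-2 - 17*A^-6
  A^-2 * (27 + 28*d^2 + d^4) = A^6 + 32*A^2 + 89*A^-2 + 32*A^-6 + A^-10
  A^-4 * (24*d + 4*d^3) = -4*A^2 - 36*A^-2 - 36*A^-6 - 4*A^-10
  A^-6 * (8*d^2) = 8*A^-2 + 16*A^-6 + 8*A^-10
  A^-8 * (d^3) = -A^-2 - 3*A^-6 - 3*A^-10 - A^-14
Summing the groups: <K> = -A^18 + 2*A^14 - 4*A^10 + 5*A^6 - 4*A^2 + 5*A^-2 - 3*A^-6 + 2*A^-10 - A^-14
Normalise by the writhe: (-A^3)^(-w) = (-A^3)^(2) = A^6, so f(A) = A^6 * <K> = -A^24 + 2*A^20 - 4*A^16 + 5*A^12 - 4*A^8 + 5*A^4 - 3 + 2*A^-4 - A^-8.
Substitute A = t^(-1/4), i.e. A^e → t^(-e/4): V(t) = -t^2 + 2*t - 3 + 5*t^-1 - 4*t^-2 + 5*t^-3 - 4*t^-4 + 2*t^-5 - t^-6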